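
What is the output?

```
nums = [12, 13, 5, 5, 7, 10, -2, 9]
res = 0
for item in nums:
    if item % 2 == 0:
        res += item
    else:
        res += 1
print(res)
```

item=12: even, res = 0+12 = 12
item=13: not even, res = 12+1 = 13
item=5: not even, res = 13+1 = 14
item=5: not even, res = 14+1 = 15
item=7: not even, res = 15+1 = 16
item=10: even, res = 16+10 = 26
item=-2: even, res = 26+(-2) = 24
item=9: not even, res = 24+1 = 25

25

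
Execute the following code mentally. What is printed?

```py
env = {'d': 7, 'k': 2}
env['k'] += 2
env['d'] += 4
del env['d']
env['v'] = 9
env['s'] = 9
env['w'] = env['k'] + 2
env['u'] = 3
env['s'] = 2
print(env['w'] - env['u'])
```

3

env['k'] = 2+2 = 4 → {'d': 7, 'k': 4}
env['d'] = 7+4 = 11 → {'d': 11, 'k': 4}
del 'd' → {'k': 4}
env['v'] = 9 → {'k': 4, 'v': 9}
env['s'] = 9 → {'k': 4, 'v': 9, 's': 9}
env['w'] = env['k']+2 = 6 → {'k': 4, 'v': 9, 's': 9, 'w': 6}
env['u'] = 3 → {'k': 4, 'v': 9, 's': 9, 'w': 6, 'u': 3}
env['s'] = 2 → {'k': 4, 'v': 9, 's': 2, 'w': 6, 'u': 3}
env['w']-env['u'] = 6-3 = 3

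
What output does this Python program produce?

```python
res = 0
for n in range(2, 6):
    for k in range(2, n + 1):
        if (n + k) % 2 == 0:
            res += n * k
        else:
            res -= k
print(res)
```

n=2,k=2: even sum, res = 0+4 = 4
n=3,k=2: odd sum, res = 4-2 = 2
n=3,k=3: even sum, res = 2+9 = 11
n=4,k=2: even sum, res = 11+8 = 19
n=4,k=3: odd sum, res = 19-3 = 16
n=4,k=4: even sum, res = 16+16 = 32
n=5,k=2: odd sum, res = 32-2 = 30
n=5,k=3: even sum, res = 30+15 = 45
n=5,k=4: odd sum, res = 45-4 = 41
n=5,k=5: even sum, res = 41+25 = 66

66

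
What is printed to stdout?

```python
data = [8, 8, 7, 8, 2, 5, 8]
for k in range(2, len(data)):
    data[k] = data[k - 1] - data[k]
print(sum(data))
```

-35

k=2: data[2] = 8-7 = 1 → [8, 8, 1, 8, 2, 5, 8]
k=3: data[3] = 1-8 = -7 → [8, 8, 1, -7, 2, 5, 8]
k=4: data[4] = (-7)-2 = -9 → [8, 8, 1, -7, -9, 5, 8]
k=5: data[5] = (-9)-5 = -14 → [8, 8, 1, -7, -9, -14, 8]
k=6: data[6] = (-14)-8 = -22 → [8, 8, 1, -7, -9, -14, -22]
sum = -35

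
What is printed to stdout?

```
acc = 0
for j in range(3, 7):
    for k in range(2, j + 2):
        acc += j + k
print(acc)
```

156

j=3,k=2: acc = 0+5 = 5
j=3,k=3: acc = 5+6 = 11
j=3,k=4: acc = 11+7 = 18
j=4,k=2: acc = 18+6 = 24
j=4,k=3: acc = 24+7 = 31
j=4,k=4: acc = 31+8 = 39
j=4,k=5: acc = 39+9 = 48
j=5,k=2: acc = 48+7 = 55
j=5,k=3: acc = 55+8 = 63
j=5,k=4: acc = 63+9 = 72
j=5,k=5: acc = 72+10 = 82
j=5,k=6: acc = 82+11 = 93
j=6,k=2: acc = 93+8 = 101
j=6,k=3: acc = 101+9 = 110
j=6,k=4: acc = 110+10 = 120
j=6,k=5: acc = 120+11 = 131
j=6,k=6: acc = 131+12 = 143
j=6,k=7: acc = 143+13 = 156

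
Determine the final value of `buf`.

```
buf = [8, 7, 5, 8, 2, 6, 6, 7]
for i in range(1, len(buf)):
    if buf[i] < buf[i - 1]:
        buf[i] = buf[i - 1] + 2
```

[8, 10, 12, 14, 16, 18, 20, 22]

i=1: 7<8, buf[1] = 8+2 = 10 → [8, 10, 5, 8, 2, 6, 6, 7]
i=2: 5<10, buf[2] = 10+2 = 12 → [8, 10, 12, 8, 2, 6, 6, 7]
i=3: 8<12, buf[3] = 12+2 = 14 → [8, 10, 12, 14, 2, 6, 6, 7]
i=4: 2<14, buf[4] = 14+2 = 16 → [8, 10, 12, 14, 16, 6, 6, 7]
i=5: 6<16, buf[5] = 16+2 = 18 → [8, 10, 12, 14, 16, 18, 6, 7]
i=6: 6<18, buf[6] = 18+2 = 20 → [8, 10, 12, 14, 16, 18, 20, 7]
i=7: 7<20, buf[7] = 20+2 = 22 → [8, 10, 12, 14, 16, 18, 20, 22]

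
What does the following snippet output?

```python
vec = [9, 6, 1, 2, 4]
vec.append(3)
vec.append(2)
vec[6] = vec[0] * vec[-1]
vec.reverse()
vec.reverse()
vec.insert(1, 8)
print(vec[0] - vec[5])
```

5

append 3 → [9, 6, 1, 2, 4, 3]
append 2 → [9, 6, 1, 2, 4, 3, 2]
vec[6] = vec[0]*vec[-1] = 9*2 = 18 → [9, 6, 1, 2, 4, 3, 18]
reverse → [18, 3, 4, 2, 1, 6, 9]
reverse → [9, 6, 1, 2, 4, 3, 18]
insert 8 at 1 → [9, 8, 6, 1, 2, 4, 3, 18]
vec[0]-vec[5] = 9-4 = 5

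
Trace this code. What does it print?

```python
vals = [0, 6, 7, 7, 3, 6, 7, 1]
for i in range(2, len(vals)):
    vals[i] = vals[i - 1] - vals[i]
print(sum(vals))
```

i=2: vals[2] = 6-7 = -1 → [0, 6, -1, 7, 3, 6, 7, 1]
i=3: vals[3] = (-1)-7 = -8 → [0, 6, -1, -8, 3, 6, 7, 1]
i=4: vals[4] = (-8)-3 = -11 → [0, 6, -1, -8, -11, 6, 7, 1]
i=5: vals[5] = (-11)-6 = -17 → [0, 6, -1, -8, -11, -17, 7, 1]
i=6: vals[6] = (-17)-7 = -24 → [0, 6, -1, -8, -11, -17, -24, 1]
i=7: vals[7] = (-24)-1 = -25 → [0, 6, -1, -8, -11, -17, -24, -25]
sum = -80

-80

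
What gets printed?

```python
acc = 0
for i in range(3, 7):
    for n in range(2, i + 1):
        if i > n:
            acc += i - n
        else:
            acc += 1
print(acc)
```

i=3,n=2: 3>2, acc = 0+1 = 1
i=3,n=3: not 3>3, acc = 1+1 = 2
i=4,n=2: 4>2, acc = 2+2 = 4
i=4,n=3: 4>3, acc = 4+1 = 5
i=4,n=4: not 4>4, acc = 5+1 = 6
i=5,n=2: 5>2, acc = 6+3 = 9
i=5,n=3: 5>3, acc = 9+2 = 11
i=5,n=4: 5>4, acc = 11+1 = 12
i=5,n=5: not 5>5, acc = 12+1 = 13
i=6,n=2: 6>2, acc = 13+4 = 17
i=6,n=3: 6>3, acc = 17+3 = 20
i=6,n=4: 6>4, acc = 20+2 = 22
i=6,n=5: 6>5, acc = 22+1 = 23
i=6,n=6: not 6>6, acc = 23+1 = 24

24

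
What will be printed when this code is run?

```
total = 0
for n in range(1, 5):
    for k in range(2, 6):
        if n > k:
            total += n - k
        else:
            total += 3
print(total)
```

43

n=1,k=2: not 1>2, total = 0+3 = 3
n=1,k=3: not 1>3, total = 3+3 = 6
n=1,k=4: not 1>4, total = 6+3 = 9
n=1,k=5: not 1>5, total = 9+3 = 12
n=2,k=2: not 2>2, total = 12+3 = 15
n=2,k=3: not 2>3, total = 15+3 = 18
n=2,k=4: not 2>4, total = 18+3 = 21
n=2,k=5: not 2>5, total = 21+3 = 24
n=3,k=2: 3>2, total = 24+1 = 25
n=3,k=3: not 3>3, total = 25+3 = 28
n=3,k=4: not 3>4, total = 28+3 = 31
n=3,k=5: not 3>5, total = 31+3 = 34
n=4,k=2: 4>2, total = 34+2 = 36
n=4,k=3: 4>3, total = 36+1 = 37
n=4,k=4: not 4>4, total = 37+3 = 40
n=4,k=5: not 4>5, total = 40+3 = 43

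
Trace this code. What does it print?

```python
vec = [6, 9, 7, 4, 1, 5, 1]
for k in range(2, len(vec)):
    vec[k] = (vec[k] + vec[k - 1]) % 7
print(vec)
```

k=2: vec[2] = (7+9)%7 = 2 → [6, 9, 2, 4, 1, 5, 1]
k=3: vec[3] = (4+2)%7 = 6 → [6, 9, 2, 6, 1, 5, 1]
k=4: vec[4] = (1+6)%7 = 0 → [6, 9, 2, 6, 0, 5, 1]
k=5: vec[5] = (5+0)%7 = 5 → [6, 9, 2, 6, 0, 5, 1]
k=6: vec[6] = (1+5)%7 = 6 → [6, 9, 2, 6, 0, 5, 6]

[6, 9, 2, 6, 0, 5, 6]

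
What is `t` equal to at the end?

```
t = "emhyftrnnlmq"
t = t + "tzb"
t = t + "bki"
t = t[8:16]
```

+ 'tzb' → 'emhyftrnnlmqtzb'
+ 'bki' → 'emhyftrnnlmqtzbbki'
slice [8:16] → 'nlmqtzbb'

'nlmqtzbb'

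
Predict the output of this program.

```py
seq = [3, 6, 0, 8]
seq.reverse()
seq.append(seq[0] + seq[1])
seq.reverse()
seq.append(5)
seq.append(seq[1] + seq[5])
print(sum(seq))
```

38

reverse → [8, 0, 6, 3]
append seq[0]+seq[1] = 8+0 = 8 → [8, 0, 6, 3, 8]
reverse → [8, 3, 6, 0, 8]
append 5 → [8, 3, 6, 0, 8, 5]
append seq[1]+seq[5] = 3+5 = 8 → [8, 3, 6, 0, 8, 5, 8]
sum = 38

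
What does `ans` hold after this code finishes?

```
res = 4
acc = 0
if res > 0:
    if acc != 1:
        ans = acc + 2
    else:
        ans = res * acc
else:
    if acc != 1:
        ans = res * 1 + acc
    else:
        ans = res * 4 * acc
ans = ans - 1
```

res=4, acc=0
res > 0 is True; acc != 1 is True
→ ans = acc + 2 = 2
ans = 2-1 = 1

1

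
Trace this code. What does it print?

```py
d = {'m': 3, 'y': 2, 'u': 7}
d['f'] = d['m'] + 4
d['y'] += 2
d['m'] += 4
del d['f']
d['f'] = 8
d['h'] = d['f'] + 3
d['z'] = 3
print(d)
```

{'m': 7, 'y': 4, 'u': 7, 'f': 8, 'h': 11, 'z': 3}

d['f'] = d['m']+4 = 7 → {'m': 3, 'y': 2, 'u': 7, 'f': 7}
d['y'] = 2+2 = 4 → {'m': 3, 'y': 4, 'u': 7, 'f': 7}
d['m'] = 3+4 = 7 → {'m': 7, 'y': 4, 'u': 7, 'f': 7}
del 'f' → {'m': 7, 'y': 4, 'u': 7}
d['f'] = 8 → {'m': 7, 'y': 4, 'u': 7, 'f': 8}
d['h'] = d['f']+3 = 11 → {'m': 7, 'y': 4, 'u': 7, 'f': 8, 'h': 11}
d['z'] = 3 → {'m': 7, 'y': 4, 'u': 7, 'f': 8, 'h': 11, 'z': 3}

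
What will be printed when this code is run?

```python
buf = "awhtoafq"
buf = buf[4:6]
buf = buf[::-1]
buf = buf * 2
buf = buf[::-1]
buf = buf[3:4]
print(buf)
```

a

slice [4:6] → 'oa'
reverse → 'ao'
repeat ×2 → 'aoao'
reverse → 'oaoa'
slice [3:4] → 'a'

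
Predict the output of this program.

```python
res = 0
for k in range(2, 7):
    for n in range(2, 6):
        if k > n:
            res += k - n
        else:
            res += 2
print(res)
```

k=2,n=2: not 2>2, res = 0+2 = 2
k=2,n=3: not 2>3, res = 2+2 = 4
k=2,n=4: not 2>4, res = 4+2 = 6
k=2,n=5: not 2>5, res = 6+2 = 8
k=3,n=2: 3>2, res = 8+1 = 9
k=3,n=3: not 3>3, res = 9+2 = 11
k=3,n=4: not 3>4, res = 11+2 = 13
k=3,n=5: not 3>5, res = 13+2 = 15
k=4,n=2: 4>2, res = 15+2 = 17
k=4,n=3: 4>3, res = 17+1 = 18
k=4,n=4: not 4>4, res = 18+2 = 20
k=4,n=5: not 4>5, res = 20+2 = 22
k=5,n=2: 5>2, res = 22+3 = 25
k=5,n=3: 5>3, res = 25+2 = 27
k=5,n=4: 5>4, res = 27+1 = 28
k=5,n=5: not 5>5, res = 28+2 = 30
k=6,n=2: 6>2, res = 30+4 = 34
k=6,n=3: 6>3, res = 34+3 = 37
k=6,n=4: 6>4, res = 37+2 = 39
k=6,n=5: 6>5, res = 39+1 = 40

40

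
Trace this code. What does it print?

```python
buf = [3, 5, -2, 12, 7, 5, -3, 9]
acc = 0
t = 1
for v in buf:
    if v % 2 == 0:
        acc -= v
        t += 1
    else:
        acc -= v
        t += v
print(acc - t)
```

-65

v=3: not even, acc = 0-3 = -3; t=4
v=5: not even, acc = (-3)-5 = -8; t=9
v=-2: even, acc = (-8)-(-2) = -6; t=10
v=12: even, acc = (-6)-12 = -18; t=11
v=7: not even, acc = (-18)-7 = -25; t=18
v=5: not even, acc = (-25)-5 = -30; t=23
v=-3: not even, acc = (-30)-(-3) = -27; t=20
v=9: not even, acc = (-27)-9 = -36; t=29
acc-t = (-36)-29 = -65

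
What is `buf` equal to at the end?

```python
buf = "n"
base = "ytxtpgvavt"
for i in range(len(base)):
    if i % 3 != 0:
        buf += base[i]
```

'ntxpgav'

i=0: skip
i=1: add 't' → 'nt'
i=2: add 'x' → 'ntx'
i=3: skip
i=4: add 'p' → 'ntxp'
i=5: add 'g' → 'ntxpg'
i=6: skip
i=7: add 'a' → 'ntxpga'
i=8: add 'v' → 'ntxpgav'
i=9: skip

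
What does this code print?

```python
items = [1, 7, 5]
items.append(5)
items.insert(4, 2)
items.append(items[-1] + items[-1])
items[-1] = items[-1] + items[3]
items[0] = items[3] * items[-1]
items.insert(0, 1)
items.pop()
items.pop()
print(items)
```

[1, 45, 7, 5, 5]

append 5 → [1, 7, 5, 5]
insert 2 at 4 → [1, 7, 5, 5, 2]
append items[-1]+items[-1] = 2+2 = 4 → [1, 7, 5, 5, 2, 4]
items[-1] = items[-1]+items[3] = 4+5 = 9 → [1, 7, 5, 5, 2, 9]
items[0] = items[3]*items[-1] = 5*9 = 45 → [45, 7, 5, 5, 2, 9]
insert 1 at 0 → [1, 45, 7, 5, 5, 2, 9]
pop() removes 9 → [1, 45, 7, 5, 5, 2]
pop() removes 2 → [1, 45, 7, 5, 5]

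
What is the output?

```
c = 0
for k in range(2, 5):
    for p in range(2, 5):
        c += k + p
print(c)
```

k=2,p=2: c = 0+4 = 4
k=2,p=3: c = 4+5 = 9
k=2,p=4: c = 9+6 = 15
k=3,p=2: c = 15+5 = 20
k=3,p=3: c = 20+6 = 26
k=3,p=4: c = 26+7 = 33
k=4,p=2: c = 33+6 = 39
k=4,p=3: c = 39+7 = 46
k=4,p=4: c = 46+8 = 54

54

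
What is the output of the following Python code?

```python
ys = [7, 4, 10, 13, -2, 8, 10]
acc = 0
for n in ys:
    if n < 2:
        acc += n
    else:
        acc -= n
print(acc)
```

-54

n=7: not <2, acc = 0-7 = -7
n=4: not <2, acc = (-7)-4 = -11
n=10: not <2, acc = (-11)-10 = -21
n=13: not <2, acc = (-21)-13 = -34
n=-2: <2, acc = (-34)+(-2) = -36
n=8: not <2, acc = (-36)-8 = -44
n=10: not <2, acc = (-44)-10 = -54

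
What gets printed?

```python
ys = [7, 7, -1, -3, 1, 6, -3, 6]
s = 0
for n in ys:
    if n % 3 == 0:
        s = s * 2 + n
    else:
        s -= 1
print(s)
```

-56

n=7: not %3==0, s = 0-1 = -1
n=7: not %3==0, s = (-1)-1 = -2
n=-1: not %3==0, s = (-2)-1 = -3
n=-3: %3==0, s = (-3)*2+(-3) = -9
n=1: not %3==0, s = (-9)-1 = -10
n=6: %3==0, s = (-10)*2+6 = -14
n=-3: %3==0, s = (-14)*2+(-3) = -31
n=6: %3==0, s = (-31)*2+6 = -56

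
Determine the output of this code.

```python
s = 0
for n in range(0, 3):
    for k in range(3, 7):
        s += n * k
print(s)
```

54

n=0,k=3: s = 0+0 = 0
n=0,k=4: s = 0+0 = 0
n=0,k=5: s = 0+0 = 0
n=0,k=6: s = 0+0 = 0
n=1,k=3: s = 0+3 = 3
n=1,k=4: s = 3+4 = 7
n=1,k=5: s = 7+5 = 12
n=1,k=6: s = 12+6 = 18
n=2,k=3: s = 18+6 = 24
n=2,k=4: s = 24+8 = 32
n=2,k=5: s = 32+10 = 42
n=2,k=6: s = 42+12 = 54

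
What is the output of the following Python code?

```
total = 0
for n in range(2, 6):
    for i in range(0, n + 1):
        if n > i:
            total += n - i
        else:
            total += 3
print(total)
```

46

n=2,i=0: 2>0, total = 0+2 = 2
n=2,i=1: 2>1, total = 2+1 = 3
n=2,i=2: not 2>2, total = 3+3 = 6
n=3,i=0: 3>0, total = 6+3 = 9
n=3,i=1: 3>1, total = 9+2 = 11
n=3,i=2: 3>2, total = 11+1 = 12
n=3,i=3: not 3>3, total = 12+3 = 15
n=4,i=0: 4>0, total = 15+4 = 19
n=4,i=1: 4>1, total = 19+3 = 22
n=4,i=2: 4>2, total = 22+2 = 24
n=4,i=3: 4>3, total = 24+1 = 25
n=4,i=4: not 4>4, total = 25+3 = 28
n=5,i=0: 5>0, total = 28+5 = 33
n=5,i=1: 5>1, total = 33+4 = 37
n=5,i=2: 5>2, total = 37+3 = 40
n=5,i=3: 5>3, total = 40+2 = 42
n=5,i=4: 5>4, total = 42+1 = 43
n=5,i=5: not 5>5, total = 43+3 = 46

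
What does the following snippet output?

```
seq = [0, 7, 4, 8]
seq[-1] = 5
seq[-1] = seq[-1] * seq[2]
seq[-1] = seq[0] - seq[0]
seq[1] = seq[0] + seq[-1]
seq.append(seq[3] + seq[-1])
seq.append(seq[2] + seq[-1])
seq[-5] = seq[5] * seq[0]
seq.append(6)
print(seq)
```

seq[-1] = 5 → [0, 7, 4, 5]
seq[-1] = seq[-1]*seq[2] = 5*4 = 20 → [0, 7, 4, 20]
seq[-1] = seq[0]-seq[0] = 0-0 = 0 → [0, 7, 4, 0]
seq[1] = seq[0]+seq[-1] = 0+0 = 0 → [0, 0, 4, 0]
append seq[3]+seq[-1] = 0+0 = 0 → [0, 0, 4, 0, 0]
append seq[2]+seq[-1] = 4+0 = 4 → [0, 0, 4, 0, 0, 4]
seq[-5] = seq[5]*seq[0] = 4*0 = 0 → [0, 0, 4, 0, 0, 4]
append 6 → [0, 0, 4, 0, 0, 4, 6]

[0, 0, 4, 0, 0, 4, 6]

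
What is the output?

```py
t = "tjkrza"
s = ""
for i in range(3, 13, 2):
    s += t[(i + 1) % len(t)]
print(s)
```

i=3: add t[4]='z' → 'z'
i=5: add t[0]='t' → 'zt'
i=7: add t[2]='k' → 'ztk'
i=9: add t[4]='z' → 'ztkz'
i=11: add t[0]='t' → 'ztkzt'

ztkzt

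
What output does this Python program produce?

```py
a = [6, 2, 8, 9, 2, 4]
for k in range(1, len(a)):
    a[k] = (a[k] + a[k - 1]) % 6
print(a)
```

k=1: a[1] = (2+6)%6 = 2 → [6, 2, 8, 9, 2, 4]
k=2: a[2] = (8+2)%6 = 4 → [6, 2, 4, 9, 2, 4]
k=3: a[3] = (9+4)%6 = 1 → [6, 2, 4, 1, 2, 4]
k=4: a[4] = (2+1)%6 = 3 → [6, 2, 4, 1, 3, 4]
k=5: a[5] = (4+3)%6 = 1 → [6, 2, 4, 1, 3, 1]

[6, 2, 4, 1, 3, 1]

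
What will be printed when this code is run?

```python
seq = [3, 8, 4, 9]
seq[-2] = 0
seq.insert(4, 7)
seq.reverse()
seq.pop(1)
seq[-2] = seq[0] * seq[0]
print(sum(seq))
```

59

seq[-2] = 0 → [3, 8, 0, 9]
insert 7 at 4 → [3, 8, 0, 9, 7]
reverse → [7, 9, 0, 8, 3]
pop(1) removes 9 → [7, 0, 8, 3]
seq[-2] = seq[0]*seq[0] = 7*7 = 49 → [7, 0, 49, 3]
sum = 59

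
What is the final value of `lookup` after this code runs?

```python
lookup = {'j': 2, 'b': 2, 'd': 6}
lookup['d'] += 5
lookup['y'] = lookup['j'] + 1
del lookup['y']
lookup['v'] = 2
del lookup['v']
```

lookup['d'] = 6+5 = 11 → {'j': 2, 'b': 2, 'd': 11}
lookup['y'] = lookup['j']+1 = 3 → {'j': 2, 'b': 2, 'd': 11, 'y': 3}
del 'y' → {'j': 2, 'b': 2, 'd': 11}
lookup['v'] = 2 → {'j': 2, 'b': 2, 'd': 11, 'v': 2}
del 'v' → {'j': 2, 'b': 2, 'd': 11}

{'j': 2, 'b': 2, 'd': 11}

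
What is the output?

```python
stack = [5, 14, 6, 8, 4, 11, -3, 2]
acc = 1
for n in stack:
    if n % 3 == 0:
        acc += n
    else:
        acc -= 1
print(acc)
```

-2

n=5: not %3==0, acc = 1-1 = 0
n=14: not %3==0, acc = 0-1 = -1
n=6: %3==0, acc = (-1)+6 = 5
n=8: not %3==0, acc = 5-1 = 4
n=4: not %3==0, acc = 4-1 = 3
n=11: not %3==0, acc = 3-1 = 2
n=-3: %3==0, acc = 2+(-3) = -1
n=2: not %3==0, acc = (-1)-1 = -2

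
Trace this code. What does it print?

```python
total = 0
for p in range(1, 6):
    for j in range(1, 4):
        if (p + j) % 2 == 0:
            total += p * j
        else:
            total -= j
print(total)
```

34

p=1,j=1: even sum, total = 0+1 = 1
p=1,j=2: odd sum, total = 1-2 = -1
p=1,j=3: even sum, total = (-1)+3 = 2
p=2,j=1: odd sum, total = 2-1 = 1
p=2,j=2: even sum, total = 1+4 = 5
p=2,j=3: odd sum, total = 5-3 = 2
p=3,j=1: even sum, total = 2+3 = 5
p=3,j=2: odd sum, total = 5-2 = 3
p=3,j=3: even sum, total = 3+9 = 12
p=4,j=1: odd sum, total = 12-1 = 11
p=4,j=2: even sum, total = 11+8 = 19
p=4,j=3: odd sum, total = 19-3 = 16
p=5,j=1: even sum, total = 16+5 = 21
p=5,j=2: odd sum, total = 21-2 = 19
p=5,j=3: even sum, total = 19+15 = 34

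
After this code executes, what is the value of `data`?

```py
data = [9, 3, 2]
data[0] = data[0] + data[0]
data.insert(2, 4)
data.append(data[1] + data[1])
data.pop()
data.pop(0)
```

data[0] = data[0]+data[0] = 9+9 = 18 → [18, 3, 2]
insert 4 at 2 → [18, 3, 4, 2]
append data[1]+data[1] = 3+3 = 6 → [18, 3, 4, 2, 6]
pop() removes 6 → [18, 3, 4, 2]
pop(0) removes 18 → [3, 4, 2]

[3, 4, 2]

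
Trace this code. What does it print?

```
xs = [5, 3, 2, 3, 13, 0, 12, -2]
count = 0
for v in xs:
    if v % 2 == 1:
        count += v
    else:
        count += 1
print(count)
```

28

v=5: odd, count = 0+5 = 5
v=3: odd, count = 5+3 = 8
v=2: not odd, count = 8+1 = 9
v=3: odd, count = 9+3 = 12
v=13: odd, count = 12+13 = 25
v=0: not odd, count = 25+1 = 26
v=12: not odd, count = 26+1 = 27
v=-2: not odd, count = 27+1 = 28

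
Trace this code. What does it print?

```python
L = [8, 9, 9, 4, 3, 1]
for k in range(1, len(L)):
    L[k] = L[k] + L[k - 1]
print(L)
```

k=1: L[1] = 9+8 = 17 → [8, 17, 9, 4, 3, 1]
k=2: L[2] = 9+17 = 26 → [8, 17, 26, 4, 3, 1]
k=3: L[3] = 4+26 = 30 → [8, 17, 26, 30, 3, 1]
k=4: L[4] = 3+30 = 33 → [8, 17, 26, 30, 33, 1]
k=5: L[5] = 1+33 = 34 → [8, 17, 26, 30, 33, 34]

[8, 17, 26, 30, 33, 34]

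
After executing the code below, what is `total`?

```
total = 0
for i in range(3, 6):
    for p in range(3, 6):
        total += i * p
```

i=3,p=3: total = 0+9 = 9
i=3,p=4: total = 9+12 = 21
i=3,p=5: total = 21+15 = 36
i=4,p=3: total = 36+12 = 48
i=4,p=4: total = 48+16 = 64
i=4,p=5: total = 64+20 = 84
i=5,p=3: total = 84+15 = 99
i=5,p=4: total = 99+20 = 119
i=5,p=5: total = 119+25 = 144

144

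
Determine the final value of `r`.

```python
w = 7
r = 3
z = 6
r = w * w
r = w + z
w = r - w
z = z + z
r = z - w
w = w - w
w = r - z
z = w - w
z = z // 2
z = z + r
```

6

r = 7*7 = 49
r = 7+6 = 13
w = 13-7 = 6
z = 6+6 = 12
r = 12-6 = 6
w = 6-6 = 0
w = 6-12 = -6
z = (-6)-(-6) = 0
z = 0//2 = 0
z = 0+6 = 6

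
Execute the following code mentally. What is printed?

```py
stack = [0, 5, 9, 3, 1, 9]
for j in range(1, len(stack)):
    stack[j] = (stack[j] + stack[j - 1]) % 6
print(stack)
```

[0, 5, 2, 5, 0, 3]

j=1: stack[1] = (5+0)%6 = 5 → [0, 5, 9, 3, 1, 9]
j=2: stack[2] = (9+5)%6 = 2 → [0, 5, 2, 3, 1, 9]
j=3: stack[3] = (3+2)%6 = 5 → [0, 5, 2, 5, 1, 9]
j=4: stack[4] = (1+5)%6 = 0 → [0, 5, 2, 5, 0, 9]
j=5: stack[5] = (9+0)%6 = 3 → [0, 5, 2, 5, 0, 3]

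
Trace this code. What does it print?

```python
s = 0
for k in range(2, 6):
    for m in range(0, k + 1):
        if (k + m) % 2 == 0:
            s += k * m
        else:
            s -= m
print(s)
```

k=2,m=0: even sum, s = 0+0 = 0
k=2,m=1: odd sum, s = 0-1 = -1
k=2,m=2: even sum, s = (-1)+4 = 3
k=3,m=0: odd sum, s = 3-0 = 3
k=3,m=1: even sum, s = 3+3 = 6
k=3,m=2: odd sum, s = 6-2 = 4
k=3,m=3: even sum, s = 4+9 = 13
k=4,m=0: even sum, s = 13+0 = 13
k=4,m=1: odd sum, s = 13-1 = 12
k=4,m=2: even sum, s = 12+8 = 20
k=4,m=3: odd sum, s = 20-3 = 17
k=4,m=4: even sum, s = 17+16 = 33
k=5,m=0: odd sum, s = 33-0 = 33
k=5,m=1: even sum, s = 33+5 = 38
k=5,m=2: odd sum, s = 38-2 = 36
k=5,m=3: even sum, s = 36+15 = 51
k=5,m=4: odd sum, s = 51-4 = 47
k=5,m=5: even sum, s = 47+25 = 72

72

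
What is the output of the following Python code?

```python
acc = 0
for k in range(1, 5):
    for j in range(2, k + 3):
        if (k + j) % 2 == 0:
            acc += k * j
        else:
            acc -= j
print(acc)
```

68

k=1,j=2: odd sum, acc = 0-2 = -2
k=1,j=3: even sum, acc = (-2)+3 = 1
k=2,j=2: even sum, acc = 1+4 = 5
k=2,j=3: odd sum, acc = 5-3 = 2
k=2,j=4: even sum, acc = 2+8 = 10
k=3,j=2: odd sum, acc = 10-2 = 8
k=3,j=3: even sum, acc = 8+9 = 17
k=3,j=4: odd sum, acc = 17-4 = 13
k=3,j=5: even sum, acc = 13+15 = 28
k=4,j=2: even sum, acc = 28+8 = 36
k=4,j=3: odd sum, acc = 36-3 = 33
k=4,j=4: even sum, acc = 33+16 = 49
k=4,j=5: odd sum, acc = 49-5 = 44
k=4,j=6: even sum, acc = 44+24 = 68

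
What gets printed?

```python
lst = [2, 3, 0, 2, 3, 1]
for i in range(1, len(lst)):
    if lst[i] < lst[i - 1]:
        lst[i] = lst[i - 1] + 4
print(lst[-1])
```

19

i=1: 3>=2, unchanged → [2, 3, 0, 2, 3, 1]
i=2: 0<3, lst[2] = 3+4 = 7 → [2, 3, 7, 2, 3, 1]
i=3: 2<7, lst[3] = 7+4 = 11 → [2, 3, 7, 11, 3, 1]
i=4: 3<11, lst[4] = 11+4 = 15 → [2, 3, 7, 11, 15, 1]
i=5: 1<15, lst[5] = 15+4 = 19 → [2, 3, 7, 11, 15, 19]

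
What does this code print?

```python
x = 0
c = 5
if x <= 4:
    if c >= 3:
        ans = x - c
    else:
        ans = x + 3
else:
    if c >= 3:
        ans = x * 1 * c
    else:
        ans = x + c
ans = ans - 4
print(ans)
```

x=0, c=5
x <= 4 is True; c >= 3 is True
→ ans = x - c = -5
ans = (-5)-4 = -9

-9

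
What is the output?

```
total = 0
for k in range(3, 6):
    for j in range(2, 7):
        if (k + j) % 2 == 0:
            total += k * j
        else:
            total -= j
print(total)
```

80

k=3,j=2: odd sum, total = 0-2 = -2
k=3,j=3: even sum, total = (-2)+9 = 7
k=3,j=4: odd sum, total = 7-4 = 3
k=3,j=5: even sum, total = 3+15 = 18
k=3,j=6: odd sum, total = 18-6 = 12
k=4,j=2: even sum, total = 12+8 = 20
k=4,j=3: odd sum, total = 20-3 = 17
k=4,j=4: even sum, total = 17+16 = 33
k=4,j=5: odd sum, total = 33-5 = 28
k=4,j=6: even sum, total = 28+24 = 52
k=5,j=2: odd sum, total = 52-2 = 50
k=5,j=3: even sum, total = 50+15 = 65
k=5,j=4: odd sum, total = 65-4 = 61
k=5,j=5: even sum, total = 61+25 = 86
k=5,j=6: odd sum, total = 86-6 = 80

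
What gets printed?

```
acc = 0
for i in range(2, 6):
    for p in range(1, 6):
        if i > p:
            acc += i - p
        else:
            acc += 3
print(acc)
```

50

i=2,p=1: 2>1, acc = 0+1 = 1
i=2,p=2: not 2>2, acc = 1+3 = 4
i=2,p=3: not 2>3, acc = 4+3 = 7
i=2,p=4: not 2>4, acc = 7+3 = 10
i=2,p=5: not 2>5, acc = 10+3 = 13
i=3,p=1: 3>1, acc = 13+2 = 15
i=3,p=2: 3>2, acc = 15+1 = 16
i=3,p=3: not 3>3, acc = 16+3 = 19
i=3,p=4: not 3>4, acc = 19+3 = 22
i=3,p=5: not 3>5, acc = 22+3 = 25
i=4,p=1: 4>1, acc = 25+3 = 28
i=4,p=2: 4>2, acc = 28+2 = 30
i=4,p=3: 4>3, acc = 30+1 = 31
i=4,p=4: not 4>4, acc = 31+3 = 34
i=4,p=5: not 4>5, acc = 34+3 = 37
i=5,p=1: 5>1, acc = 37+4 = 41
i=5,p=2: 5>2, acc = 41+3 = 44
i=5,p=3: 5>3, acc = 44+2 = 46
i=5,p=4: 5>4, acc = 46+1 = 47
i=5,p=5: not 5>5, acc = 47+3 = 50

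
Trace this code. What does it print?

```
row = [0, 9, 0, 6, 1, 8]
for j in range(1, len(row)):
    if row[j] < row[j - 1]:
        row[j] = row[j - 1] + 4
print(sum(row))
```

j=1: 9>=0, unchanged → [0, 9, 0, 6, 1, 8]
j=2: 0<9, row[2] = 9+4 = 13 → [0, 9, 13, 6, 1, 8]
j=3: 6<13, row[3] = 13+4 = 17 → [0, 9, 13, 17, 1, 8]
j=4: 1<17, row[4] = 17+4 = 21 → [0, 9, 13, 17, 21, 8]
j=5: 8<21, row[5] = 21+4 = 25 → [0, 9, 13, 17, 21, 25]
sum = 85

85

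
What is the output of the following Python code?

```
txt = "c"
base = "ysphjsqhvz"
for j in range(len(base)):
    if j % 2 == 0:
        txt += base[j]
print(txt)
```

cypjqv

j=0: add 'y' → 'cy'
j=1: skip
j=2: add 'p' → 'cyp'
j=3: skip
j=4: add 'j' → 'cypj'
j=5: skip
j=6: add 'q' → 'cypjq'
j=7: skip
j=8: add 'v' → 'cypjqv'
j=9: skip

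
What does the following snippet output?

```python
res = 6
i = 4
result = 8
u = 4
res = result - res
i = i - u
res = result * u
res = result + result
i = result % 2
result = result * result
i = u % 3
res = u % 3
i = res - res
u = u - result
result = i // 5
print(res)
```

1

res = 8-6 = 2
i = 4-4 = 0
res = 8*4 = 32
res = 8+8 = 16
i = 8%2 = 0
result = 8*8 = 64
i = 4%3 = 1
res = 4%3 = 1
i = 1-1 = 0
u = 4-64 = -60
result = 0//5 = 0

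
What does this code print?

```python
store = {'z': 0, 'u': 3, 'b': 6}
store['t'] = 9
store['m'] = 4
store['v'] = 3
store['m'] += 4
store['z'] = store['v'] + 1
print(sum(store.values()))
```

33

store['t'] = 9 → {'z': 0, 'u': 3, 'b': 6, 't': 9}
store['m'] = 4 → {'z': 0, 'u': 3, 'b': 6, 't': 9, 'm': 4}
store['v'] = 3 → {'z': 0, 'u': 3, 'b': 6, 't': 9, 'm': 4, 'v': 3}
store['m'] = 4+4 = 8 → {'z': 0, 'u': 3, 'b': 6, 't': 9, 'm': 8, 'v': 3}
store['z'] = store['v']+1 = 4 → {'z': 4, 'u': 3, 'b': 6, 't': 9, 'm': 8, 'v': 3}
sum of values = 33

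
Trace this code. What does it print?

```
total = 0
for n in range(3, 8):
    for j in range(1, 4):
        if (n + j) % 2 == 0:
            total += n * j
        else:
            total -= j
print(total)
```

66

n=3,j=1: even sum, total = 0+3 = 3
n=3,j=2: odd sum, total = 3-2 = 1
n=3,j=3: even sum, total = 1+9 = 10
n=4,j=1: odd sum, total = 10-1 = 9
n=4,j=2: even sum, total = 9+8 = 17
n=4,j=3: odd sum, total = 17-3 = 14
n=5,j=1: even sum, total = 14+5 = 19
n=5,j=2: odd sum, total = 19-2 = 17
n=5,j=3: even sum, total = 17+15 = 32
n=6,j=1: odd sum, total = 32-1 = 31
n=6,j=2: even sum, total = 31+12 = 43
n=6,j=3: odd sum, total = 43-3 = 40
n=7,j=1: even sum, total = 40+7 = 47
n=7,j=2: odd sum, total = 47-2 = 45
n=7,j=3: even sum, total = 45+21 = 66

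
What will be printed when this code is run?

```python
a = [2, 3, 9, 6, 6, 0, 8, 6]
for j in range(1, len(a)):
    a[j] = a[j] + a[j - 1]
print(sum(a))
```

j=1: a[1] = 3+2 = 5 → [2, 5, 9, 6, 6, 0, 8, 6]
j=2: a[2] = 9+5 = 14 → [2, 5, 14, 6, 6, 0, 8, 6]
j=3: a[3] = 6+14 = 20 → [2, 5, 14, 20, 6, 0, 8, 6]
j=4: a[4] = 6+20 = 26 → [2, 5, 14, 20, 26, 0, 8, 6]
j=5: a[5] = 0+26 = 26 → [2, 5, 14, 20, 26, 26, 8, 6]
j=6: a[6] = 8+26 = 34 → [2, 5, 14, 20, 26, 26, 34, 6]
j=7: a[7] = 6+34 = 40 → [2, 5, 14, 20, 26, 26, 34, 40]
sum = 167

167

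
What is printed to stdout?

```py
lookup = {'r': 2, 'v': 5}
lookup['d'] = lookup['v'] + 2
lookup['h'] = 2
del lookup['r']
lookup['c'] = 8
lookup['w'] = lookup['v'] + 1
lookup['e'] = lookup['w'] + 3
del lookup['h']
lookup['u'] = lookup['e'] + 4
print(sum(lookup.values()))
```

lookup['d'] = lookup['v']+2 = 7 → {'r': 2, 'v': 5, 'd': 7}
lookup['h'] = 2 → {'r': 2, 'v': 5, 'd': 7, 'h': 2}
del 'r' → {'v': 5, 'd': 7, 'h': 2}
lookup['c'] = 8 → {'v': 5, 'd': 7, 'h': 2, 'c': 8}
lookup['w'] = lookup['v']+1 = 6 → {'v': 5, 'd': 7, 'h': 2, 'c': 8, 'w': 6}
lookup['e'] = lookup['w']+3 = 9 → {'v': 5, 'd': 7, 'h': 2, 'c': 8, 'w': 6, 'e': 9}
del 'h' → {'v': 5, 'd': 7, 'c': 8, 'w': 6, 'e': 9}
lookup['u'] = lookup['e']+4 = 13 → {'v': 5, 'd': 7, 'c': 8, 'w': 6, 'e': 9, 'u': 13}
sum of values = 48

48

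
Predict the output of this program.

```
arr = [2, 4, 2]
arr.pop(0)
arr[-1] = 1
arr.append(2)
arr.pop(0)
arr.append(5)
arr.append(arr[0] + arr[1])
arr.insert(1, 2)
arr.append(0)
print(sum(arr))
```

pop(0) removes 2 → [4, 2]
arr[-1] = 1 → [4, 1]
append 2 → [4, 1, 2]
pop(0) removes 4 → [1, 2]
append 5 → [1, 2, 5]
append arr[0]+arr[1] = 1+2 = 3 → [1, 2, 5, 3]
insert 2 at 1 → [1, 2, 2, 5, 3]
append 0 → [1, 2, 2, 5, 3, 0]
sum = 13

13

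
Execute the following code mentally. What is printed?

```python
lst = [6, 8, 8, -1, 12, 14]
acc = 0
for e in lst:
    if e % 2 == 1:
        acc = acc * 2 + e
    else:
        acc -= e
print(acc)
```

-71

e=6: not odd, acc = 0-6 = -6
e=8: not odd, acc = (-6)-8 = -14
e=8: not odd, acc = (-14)-8 = -22
e=-1: odd, acc = (-22)*2+(-1) = -45
e=12: not odd, acc = (-45)-12 = -57
e=14: not odd, acc = (-57)-14 = -71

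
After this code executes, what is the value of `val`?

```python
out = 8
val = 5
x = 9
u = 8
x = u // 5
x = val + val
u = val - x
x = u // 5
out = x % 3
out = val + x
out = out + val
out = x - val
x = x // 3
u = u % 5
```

x = 8//5 = 1
x = 5+5 = 10
u = 5-10 = -5
x = (-5)//5 = -1
out = (-1)%3 = 2
out = 5+(-1) = 4
out = 4+5 = 9
out = (-1)-5 = -6
x = (-1)//3 = -1
u = (-5)%5 = 0

5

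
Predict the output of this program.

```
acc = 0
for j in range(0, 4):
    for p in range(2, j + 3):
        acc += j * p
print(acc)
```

65

j=0,p=2: acc = 0+0 = 0
j=1,p=2: acc = 0+2 = 2
j=1,p=3: acc = 2+3 = 5
j=2,p=2: acc = 5+4 = 9
j=2,p=3: acc = 9+6 = 15
j=2,p=4: acc = 15+8 = 23
j=3,p=2: acc = 23+6 = 29
j=3,p=3: acc = 29+9 = 38
j=3,p=4: acc = 38+12 = 50
j=3,p=5: acc = 50+15 = 65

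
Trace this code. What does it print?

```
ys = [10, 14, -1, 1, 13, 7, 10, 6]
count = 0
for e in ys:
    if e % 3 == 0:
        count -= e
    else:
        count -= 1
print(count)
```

e=10: not %3==0, count = 0-1 = -1
e=14: not %3==0, count = (-1)-1 = -2
e=-1: not %3==0, count = (-2)-1 = -3
e=1: not %3==0, count = (-3)-1 = -4
e=13: not %3==0, count = (-4)-1 = -5
e=7: not %3==0, count = (-5)-1 = -6
e=10: not %3==0, count = (-6)-1 = -7
e=6: %3==0, count = (-7)-6 = -13

-13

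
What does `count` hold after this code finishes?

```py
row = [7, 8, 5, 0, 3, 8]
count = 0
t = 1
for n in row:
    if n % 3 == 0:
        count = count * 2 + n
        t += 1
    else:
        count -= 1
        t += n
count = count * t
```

n=7: not %3==0, count = 0-1 = -1; t=8
n=8: not %3==0, count = (-1)-1 = -2; t=16
n=5: not %3==0, count = (-2)-1 = -3; t=21
n=0: %3==0, count = (-3)*2+0 = -6; t=22
n=3: %3==0, count = (-6)*2+3 = -9; t=23
n=8: not %3==0, count = (-9)-1 = -10; t=31
count*t = (-10)*31 = -310

-310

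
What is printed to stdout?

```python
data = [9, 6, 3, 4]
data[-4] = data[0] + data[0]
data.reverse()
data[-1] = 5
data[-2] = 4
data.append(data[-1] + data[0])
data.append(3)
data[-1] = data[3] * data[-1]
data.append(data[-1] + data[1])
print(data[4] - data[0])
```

data[-4] = data[0]+data[0] = 9+9 = 18 → [18, 6, 3, 4]
reverse → [4, 3, 6, 18]
data[-1] = 5 → [4, 3, 6, 5]
data[-2] = 4 → [4, 3, 4, 5]
append data[-1]+data[0] = 5+4 = 9 → [4, 3, 4, 5, 9]
append 3 → [4, 3, 4, 5, 9, 3]
data[-1] = data[3]*data[-1] = 5*3 = 15 → [4, 3, 4, 5, 9, 15]
append data[-1]+data[1] = 15+3 = 18 → [4, 3, 4, 5, 9, 15, 18]
data[4]-data[0] = 9-4 = 5

5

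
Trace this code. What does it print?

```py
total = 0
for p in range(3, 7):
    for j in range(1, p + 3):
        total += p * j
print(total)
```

485

p=3,j=1: total = 0+3 = 3
p=3,j=2: total = 3+6 = 9
p=3,j=3: total = 9+9 = 18
p=3,j=4: total = 18+12 = 30
p=3,j=5: total = 30+15 = 45
p=4,j=1: total = 45+4 = 49
p=4,j=2: total = 49+8 = 57
p=4,j=3: total = 57+12 = 69
p=4,j=4: total = 69+16 = 85
p=4,j=5: total = 85+20 = 105
p=4,j=6: total = 105+24 = 129
p=5,j=1: total = 129+5 = 134
p=5,j=2: total = 134+10 = 144
p=5,j=3: total = 144+15 = 159
p=5,j=4: total = 159+20 = 179
p=5,j=5: total = 179+25 = 204
p=5,j=6: total = 204+30 = 234
p=5,j=7: total = 234+35 = 269
p=6,j=1: total = 269+6 = 275
p=6,j=2: total = 275+12 = 287
p=6,j=3: total = 287+18 = 305
p=6,j=4: total = 305+24 = 329
p=6,j=5: total = 329+30 = 359
p=6,j=6: total = 359+36 = 395
p=6,j=7: total = 395+42 = 437
p=6,j=8: total = 437+48 = 485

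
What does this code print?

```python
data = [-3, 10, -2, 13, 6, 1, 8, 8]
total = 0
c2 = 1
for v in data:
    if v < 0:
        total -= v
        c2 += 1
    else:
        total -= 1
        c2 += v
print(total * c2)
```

-49

v=-3: <0, total = 0-(-3) = 3; c2=2
v=10: not <0, total = 3-1 = 2; c2=12
v=-2: <0, total = 2-(-2) = 4; c2=13
v=13: not <0, total = 4-1 = 3; c2=26
v=6: not <0, total = 3-1 = 2; c2=32
v=1: not <0, total = 2-1 = 1; c2=33
v=8: not <0, total = 1-1 = 0; c2=41
v=8: not <0, total = 0-1 = -1; c2=49
total*c2 = (-1)*49 = -49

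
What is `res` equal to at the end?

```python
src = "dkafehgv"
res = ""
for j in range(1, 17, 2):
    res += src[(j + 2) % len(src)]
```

j=1: add src[3]='f' → 'f'
j=3: add src[5]='h' → 'fh'
j=5: add src[7]='v' → 'fhv'
j=7: add src[1]='k' → 'fhvk'
j=9: add src[3]='f' → 'fhvkf'
j=11: add src[5]='h' → 'fhvkfh'
j=13: add src[7]='v' → 'fhvkfhv'
j=15: add src[1]='k' → 'fhvkfhvk'

'fhvkfhvk'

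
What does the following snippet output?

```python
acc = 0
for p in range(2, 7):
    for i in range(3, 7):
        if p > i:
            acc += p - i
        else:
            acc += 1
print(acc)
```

24

p=2,i=3: not 2>3, acc = 0+1 = 1
p=2,i=4: not 2>4, acc = 1+1 = 2
p=2,i=5: not 2>5, acc = 2+1 = 3
p=2,i=6: not 2>6, acc = 3+1 = 4
p=3,i=3: not 3>3, acc = 4+1 = 5
p=3,i=4: not 3>4, acc = 5+1 = 6
p=3,i=5: not 3>5, acc = 6+1 = 7
p=3,i=6: not 3>6, acc = 7+1 = 8
p=4,i=3: 4>3, acc = 8+1 = 9
p=4,i=4: not 4>4, acc = 9+1 = 10
p=4,i=5: not 4>5, acc = 10+1 = 11
p=4,i=6: not 4>6, acc = 11+1 = 12
p=5,i=3: 5>3, acc = 12+2 = 14
p=5,i=4: 5>4, acc = 14+1 = 15
p=5,i=5: not 5>5, acc = 15+1 = 16
p=5,i=6: not 5>6, acc = 16+1 = 17
p=6,i=3: 6>3, acc = 17+3 = 20
p=6,i=4: 6>4, acc = 20+2 = 22
p=6,i=5: 6>5, acc = 22+1 = 23
p=6,i=6: not 6>6, acc = 23+1 = 24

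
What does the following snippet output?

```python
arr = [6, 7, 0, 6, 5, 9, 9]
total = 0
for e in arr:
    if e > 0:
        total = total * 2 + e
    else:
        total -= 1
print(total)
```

e=6: >0, total = 0*2+6 = 6
e=7: >0, total = 6*2+7 = 19
e=0: not >0, total = 19-1 = 18
e=6: >0, total = 18*2+6 = 42
e=5: >0, total = 42*2+5 = 89
e=9: >0, total = 89*2+9 = 187
e=9: >0, total = 187*2+9 = 383

383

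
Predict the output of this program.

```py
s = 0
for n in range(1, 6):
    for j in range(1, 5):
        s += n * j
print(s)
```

n=1,j=1: s = 0+1 = 1
n=1,j=2: s = 1+2 = 3
n=1,j=3: s = 3+3 = 6
n=1,j=4: s = 6+4 = 10
n=2,j=1: s = 10+2 = 12
n=2,j=2: s = 12+4 = 16
n=2,j=3: s = 16+6 = 22
n=2,j=4: s = 22+8 = 30
n=3,j=1: s = 30+3 = 33
n=3,j=2: s = 33+6 = 39
n=3,j=3: s = 39+9 = 48
n=3,j=4: s = 48+12 = 60
n=4,j=1: s = 60+4 = 64
n=4,j=2: s = 64+8 = 72
n=4,j=3: s = 72+12 = 84
n=4,j=4: s = 84+16 = 100
n=5,j=1: s = 100+5 = 105
n=5,j=2: s = 105+10 = 115
n=5,j=3: s = 115+15 = 130
n=5,j=4: s = 130+20 = 150

150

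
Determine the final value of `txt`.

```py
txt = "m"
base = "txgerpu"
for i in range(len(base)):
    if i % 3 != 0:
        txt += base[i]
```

i=0: skip
i=1: add 'x' → 'mx'
i=2: add 'g' → 'mxg'
i=3: skip
i=4: add 'r' → 'mxgr'
i=5: add 'p' → 'mxgrp'
i=6: skip

'mxgrp'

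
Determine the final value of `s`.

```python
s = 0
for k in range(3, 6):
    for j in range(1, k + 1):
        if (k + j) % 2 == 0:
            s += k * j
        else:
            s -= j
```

k=3,j=1: even sum, s = 0+3 = 3
k=3,j=2: odd sum, s = 3-2 = 1
k=3,j=3: even sum, s = 1+9 = 10
k=4,j=1: odd sum, s = 10-1 = 9
k=4,j=2: even sum, s = 9+8 = 17
k=4,j=3: odd sum, s = 17-3 = 14
k=4,j=4: even sum, s = 14+16 = 30
k=5,j=1: even sum, s = 30+5 = 35
k=5,j=2: odd sum, s = 35-2 = 33
k=5,j=3: even sum, s = 33+15 = 48
k=5,j=4: odd sum, s = 48-4 = 44
k=5,j=5: even sum, s = 44+25 = 69

69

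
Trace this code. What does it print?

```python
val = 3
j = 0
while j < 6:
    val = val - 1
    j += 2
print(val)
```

0

j=0: val = 3-1 = 2
j=2: val = 2-1 = 1
j=4: val = 1-1 = 0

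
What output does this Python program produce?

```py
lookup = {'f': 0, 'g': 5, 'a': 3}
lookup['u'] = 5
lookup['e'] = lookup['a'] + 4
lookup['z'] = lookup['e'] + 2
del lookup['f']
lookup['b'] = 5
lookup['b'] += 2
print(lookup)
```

{'g': 5, 'a': 3, 'u': 5, 'e': 7, 'z': 9, 'b': 7}

lookup['u'] = 5 → {'f': 0, 'g': 5, 'a': 3, 'u': 5}
lookup['e'] = lookup['a']+4 = 7 → {'f': 0, 'g': 5, 'a': 3, 'u': 5, 'e': 7}
lookup['z'] = lookup['e']+2 = 9 → {'f': 0, 'g': 5, 'a': 3, 'u': 5, 'e': 7, 'z': 9}
del 'f' → {'g': 5, 'a': 3, 'u': 5, 'e': 7, 'z': 9}
lookup['b'] = 5 → {'g': 5, 'a': 3, 'u': 5, 'e': 7, 'z': 9, 'b': 5}
lookup['b'] = 5+2 = 7 → {'g': 5, 'a': 3, 'u': 5, 'e': 7, 'z': 9, 'b': 7}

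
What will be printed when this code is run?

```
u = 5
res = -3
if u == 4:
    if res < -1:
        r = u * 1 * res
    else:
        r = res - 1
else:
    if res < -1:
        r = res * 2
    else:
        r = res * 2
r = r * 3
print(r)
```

u=5, res=-3
u == 4 is False; res < -1 is True
→ r = res * 2 = -6
r = (-6)*3 = -18

-18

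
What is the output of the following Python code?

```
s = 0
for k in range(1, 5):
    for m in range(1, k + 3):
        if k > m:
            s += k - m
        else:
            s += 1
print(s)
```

22

k=1,m=1: not 1>1, s = 0+1 = 1
k=1,m=2: not 1>2, s = 1+1 = 2
k=1,m=3: not 1>3, s = 2+1 = 3
k=2,m=1: 2>1, s = 3+1 = 4
k=2,m=2: not 2>2, s = 4+1 = 5
k=2,m=3: not 2>3, s = 5+1 = 6
k=2,m=4: not 2>4, s = 6+1 = 7
k=3,m=1: 3>1, s = 7+2 = 9
k=3,m=2: 3>2, s = 9+1 = 10
k=3,m=3: not 3>3, s = 10+1 = 11
k=3,m=4: not 3>4, s = 11+1 = 12
k=3,m=5: not 3>5, s = 12+1 = 13
k=4,m=1: 4>1, s = 13+3 = 16
k=4,m=2: 4>2, s = 16+2 = 18
k=4,m=3: 4>3, s = 18+1 = 19
k=4,m=4: not 4>4, s = 19+1 = 20
k=4,m=5: not 4>5, s = 20+1 = 21
k=4,m=6: not 4>6, s = 21+1 = 22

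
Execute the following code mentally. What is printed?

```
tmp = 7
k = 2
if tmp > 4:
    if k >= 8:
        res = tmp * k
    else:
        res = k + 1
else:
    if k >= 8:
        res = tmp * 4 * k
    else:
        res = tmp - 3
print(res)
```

3

tmp=7, k=2
tmp > 4 is True; k >= 8 is False
→ res = k + 1 = 3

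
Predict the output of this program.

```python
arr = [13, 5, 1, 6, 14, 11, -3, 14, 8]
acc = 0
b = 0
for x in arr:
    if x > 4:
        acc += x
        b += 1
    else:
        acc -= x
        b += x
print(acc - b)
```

x=13: >4, acc = 0+13 = 13; b=1
x=5: >4, acc = 13+5 = 18; b=2
x=1: not >4, acc = 18-1 = 17; b=3
x=6: >4, acc = 17+6 = 23; b=4
x=14: >4, acc = 23+14 = 37; b=5
x=11: >4, acc = 37+11 = 48; b=6
x=-3: not >4, acc = 48-(-3) = 51; b=3
x=14: >4, acc = 51+14 = 65; b=4
x=8: >4, acc = 65+8 = 73; b=5
acc-b = 73-5 = 68

68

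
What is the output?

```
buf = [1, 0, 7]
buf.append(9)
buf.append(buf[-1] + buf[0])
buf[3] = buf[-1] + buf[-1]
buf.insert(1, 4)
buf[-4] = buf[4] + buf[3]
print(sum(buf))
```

append 9 → [1, 0, 7, 9]
append buf[-1]+buf[0] = 9+1 = 10 → [1, 0, 7, 9, 10]
buf[3] = buf[-1]+buf[-1] = 10+10 = 20 → [1, 0, 7, 20, 10]
insert 4 at 1 → [1, 4, 0, 7, 20, 10]
buf[-4] = buf[4]+buf[3] = 20+7 = 27 → [1, 4, 27, 7, 20, 10]
sum = 69

69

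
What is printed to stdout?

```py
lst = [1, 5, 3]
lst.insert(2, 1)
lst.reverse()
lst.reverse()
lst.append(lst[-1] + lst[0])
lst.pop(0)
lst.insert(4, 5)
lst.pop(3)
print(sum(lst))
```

insert 1 at 2 → [1, 5, 1, 3]
reverse → [3, 1, 5, 1]
reverse → [1, 5, 1, 3]
append lst[-1]+lst[0] = 3+1 = 4 → [1, 5, 1, 3, 4]
pop(0) removes 1 → [5, 1, 3, 4]
insert 5 at 4 → [5, 1, 3, 4, 5]
pop(3) removes 4 → [5, 1, 3, 5]
sum = 14

14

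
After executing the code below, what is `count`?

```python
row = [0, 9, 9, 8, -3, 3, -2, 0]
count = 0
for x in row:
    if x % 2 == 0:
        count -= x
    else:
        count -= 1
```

x=0: even, count = 0-0 = 0
x=9: not even, count = 0-1 = -1
x=9: not even, count = (-1)-1 = -2
x=8: even, count = (-2)-8 = -10
x=-3: not even, count = (-10)-1 = -11
x=3: not even, count = (-11)-1 = -12
x=-2: even, count = (-12)-(-2) = -10
x=0: even, count = (-10)-0 = -10

-10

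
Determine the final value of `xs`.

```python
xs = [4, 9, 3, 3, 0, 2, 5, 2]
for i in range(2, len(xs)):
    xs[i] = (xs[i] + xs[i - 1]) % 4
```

[4, 9, 0, 3, 3, 1, 2, 0]

i=2: xs[2] = (3+9)%4 = 0 → [4, 9, 0, 3, 0, 2, 5, 2]
i=3: xs[3] = (3+0)%4 = 3 → [4, 9, 0, 3, 0, 2, 5, 2]
i=4: xs[4] = (0+3)%4 = 3 → [4, 9, 0, 3, 3, 2, 5, 2]
i=5: xs[5] = (2+3)%4 = 1 → [4, 9, 0, 3, 3, 1, 5, 2]
i=6: xs[6] = (5+1)%4 = 2 → [4, 9, 0, 3, 3, 1, 2, 2]
i=7: xs[7] = (2+2)%4 = 0 → [4, 9, 0, 3, 3, 1, 2, 0]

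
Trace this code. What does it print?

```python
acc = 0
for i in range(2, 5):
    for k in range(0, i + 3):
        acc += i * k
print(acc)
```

i=2,k=0: acc = 0+0 = 0
i=2,k=1: acc = 0+2 = 2
i=2,k=2: acc = 2+4 = 6
i=2,k=3: acc = 6+6 = 12
i=2,k=4: acc = 12+8 = 20
i=3,k=0: acc = 20+0 = 20
i=3,k=1: acc = 20+3 = 23
i=3,k=2: acc = 23+6 = 29
i=3,k=3: acc = 29+9 = 38
i=3,k=4: acc = 38+12 = 50
i=3,k=5: acc = 50+15 = 65
i=4,k=0: acc = 65+0 = 65
i=4,k=1: acc = 65+4 = 69
i=4,k=2: acc = 69+8 = 77
i=4,k=3: acc = 77+12 = 89
i=4,k=4: acc = 89+16 = 105
i=4,k=5: acc = 105+20 = 125
i=4,k=6: acc = 125+24 = 149

149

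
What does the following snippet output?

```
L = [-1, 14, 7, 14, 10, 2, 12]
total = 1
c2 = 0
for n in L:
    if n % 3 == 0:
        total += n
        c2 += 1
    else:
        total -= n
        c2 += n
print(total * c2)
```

-1551

n=-1: not %3==0, total = 1-(-1) = 2; c2=-1
n=14: not %3==0, total = 2-14 = -12; c2=13
n=7: not %3==0, total = (-12)-7 = -19; c2=20
n=14: not %3==0, total = (-19)-14 = -33; c2=34
n=10: not %3==0, total = (-33)-10 = -43; c2=44
n=2: not %3==0, total = (-43)-2 = -45; c2=46
n=12: %3==0, total = (-45)+12 = -33; c2=47
total*c2 = (-33)*47 = -1551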